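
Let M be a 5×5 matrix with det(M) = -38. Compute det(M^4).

2085136

det(M^4) = (det M)^4 = (-38)^4 = 2085136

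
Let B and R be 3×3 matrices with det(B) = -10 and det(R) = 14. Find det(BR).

det(BR) = det(B)·det(R) = (-10)·(14) = -140

|BR| = -140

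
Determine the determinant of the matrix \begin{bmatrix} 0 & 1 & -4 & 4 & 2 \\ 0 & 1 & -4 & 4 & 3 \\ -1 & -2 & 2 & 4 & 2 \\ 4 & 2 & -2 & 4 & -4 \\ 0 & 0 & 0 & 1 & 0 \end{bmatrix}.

Expand along row 5 (it has 4 zeros):
  − (1) · M_54   where M_54 = det([0 1 -4 2; 0 1 -4 3; -1 -2 2 2; 4 2 -2 -4]) = -18
det = (-1)·(1)·(-18) = 18

The determinant is 18.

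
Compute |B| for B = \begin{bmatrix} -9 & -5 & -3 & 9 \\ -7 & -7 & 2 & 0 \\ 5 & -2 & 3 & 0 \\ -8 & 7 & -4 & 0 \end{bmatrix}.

Expand along column 4 (it has 3 zeros):
  − (9) · M_14   where M_14 = det([-7 -7 2; 5 -2 3; -8 7 -4]) = 157
det = (-1)·(9)·(157) = -1413

-1413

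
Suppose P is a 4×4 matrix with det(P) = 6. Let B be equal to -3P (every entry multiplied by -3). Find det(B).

For a 4×4 matrix, det(-3P) = (-3)^4·det(P) = 81·det(P).
det(B) = (81)·(6) = 486

|B| = 486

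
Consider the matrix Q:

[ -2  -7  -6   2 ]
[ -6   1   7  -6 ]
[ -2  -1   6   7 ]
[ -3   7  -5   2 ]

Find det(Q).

-7731

Expand along row 1:
  + (-2) · M_11   where M_11 = det([1 7 -6; -1 6 7; 7 -5 2]) = 626
  − (-7) · M_12   where M_12 = det([-6 7 -6; -2 6 7; -3 -5 2]) = -569
  + (-6) · M_13   where M_13 = det([-6 1 -6; -2 -1 7; -3 7 2]) = 391
  − (2) · M_14   where M_14 = det([-6 1 7; -2 -1 6; -3 7 -5]) = 75
det = (+1)·(-2)·(626) + (-1)·(-7)·(-569) + (+1)·(-6)·(391) + (-1)·(2)·(75) = -7731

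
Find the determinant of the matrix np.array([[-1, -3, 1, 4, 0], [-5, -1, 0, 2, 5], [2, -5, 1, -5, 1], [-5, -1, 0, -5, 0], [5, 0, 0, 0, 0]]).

Expand along row 5 (it has 4 zeros):
  + (5) · M_51   where M_51 = det([-3 1 4 0; -1 0 2 5; -5 1 -5 1; -1 0 -5 0]) = 2
det = (+1)·(5)·(2) = 10

The determinant is 10.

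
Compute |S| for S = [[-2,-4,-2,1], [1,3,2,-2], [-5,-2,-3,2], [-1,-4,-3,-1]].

The determinant is -54.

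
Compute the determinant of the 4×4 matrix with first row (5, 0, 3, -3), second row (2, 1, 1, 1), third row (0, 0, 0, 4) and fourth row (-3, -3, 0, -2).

Expand along row 3 (it has 3 zeros):
  − (4) · M_34   where M_34 = det([5 0 3; 2 1 1; -3 -3 0]) = 6
det = (-1)·(4)·(6) = -24

The determinant is -24.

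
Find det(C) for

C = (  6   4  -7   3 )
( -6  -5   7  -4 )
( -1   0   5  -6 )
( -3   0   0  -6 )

Expand along row 4 (it has 2 zeros):
  − (-3) · M_41   where M_41 = det([4 -7 3; -5 7 -4; 0 5 -6]) = 47
  + (-6) · M_44   where M_44 = det([6 4 -7; -6 -5 7; -1 0 5]) = -23
det = (-1)·(-3)·(47) + (+1)·(-6)·(-23) = 279

279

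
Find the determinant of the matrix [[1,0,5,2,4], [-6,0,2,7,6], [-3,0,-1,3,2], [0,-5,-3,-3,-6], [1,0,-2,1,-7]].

930

Expand along column 2 (it has 4 zeros):
  + (-5) · M_42   where M_42 = det([1 5 2 4; -6 2 7 6; -3 -1 3 2; 1 -2 1 -7]) = -186
det = (+1)·(-5)·(-186) = 930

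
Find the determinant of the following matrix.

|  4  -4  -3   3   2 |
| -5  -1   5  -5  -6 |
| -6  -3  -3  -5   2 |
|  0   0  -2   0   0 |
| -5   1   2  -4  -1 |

The determinant is 34.

Expand along row 4 (it has 4 zeros):
  − (-2) · M_43   where M_43 = det([4 -4 3 2; -5 -1 -5 -6; -6 -3 -5 2; -5 1 -4 -1]) = 17
det = (-1)·(-2)·(17) = 34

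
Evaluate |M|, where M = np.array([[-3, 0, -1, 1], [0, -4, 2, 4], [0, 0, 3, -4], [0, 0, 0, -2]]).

|M| = -72

M is upper triangular, so det(M) is the product of the diagonal entries:
det = (-3) · (-4) · (3) · (-2) = -72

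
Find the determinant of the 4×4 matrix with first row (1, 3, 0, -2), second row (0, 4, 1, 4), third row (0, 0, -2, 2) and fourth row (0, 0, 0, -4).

32

The matrix is upper triangular, so the determinant is the product of the diagonal entries:
det = (1) · (4) · (-2) · (-4) = 32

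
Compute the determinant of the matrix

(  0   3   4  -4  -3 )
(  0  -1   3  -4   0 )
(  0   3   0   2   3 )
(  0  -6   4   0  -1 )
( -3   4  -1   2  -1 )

1518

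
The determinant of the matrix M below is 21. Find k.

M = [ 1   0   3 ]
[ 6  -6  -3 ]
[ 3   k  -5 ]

Expanding along the column containing k, det(M) is linear in k: det(M) = (21)·k + (84).
Set (21)·k + (84) = 21  ⇒  (21)·k = -63  ⇒  k = -3.

-3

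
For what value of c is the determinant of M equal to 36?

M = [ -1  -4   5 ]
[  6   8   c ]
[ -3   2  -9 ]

Expanding along the row containing c, det(M) is linear in c: det(M) = (14)·c + (36).
Set (14)·c + (36) = 36  ⇒  (14)·c = 0  ⇒  c = 0.

0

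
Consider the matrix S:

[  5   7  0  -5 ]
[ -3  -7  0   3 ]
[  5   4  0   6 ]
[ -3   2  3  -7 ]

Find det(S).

|S| = 462

Expand along column 3 (it has 3 zeros):
  − (3) · M_43   where M_43 = det([5 7 -5; -3 -7 3; 5 4 6]) = -154
det = (-1)·(3)·(-154) = 462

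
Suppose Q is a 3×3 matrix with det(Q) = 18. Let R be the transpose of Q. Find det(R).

det(Qᵀ) = det(Q).
det(R) = (1)·(18) = 18

18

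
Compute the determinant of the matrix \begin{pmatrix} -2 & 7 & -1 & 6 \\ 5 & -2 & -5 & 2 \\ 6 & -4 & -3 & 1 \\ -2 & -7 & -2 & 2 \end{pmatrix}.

-869

Expand along row 1:
  + (-2) · M_11   where M_11 = det([-2 -5 2; -4 -3 1; -7 -2 2]) = -23
  − (7) · M_12   where M_12 = det([5 -5 2; 6 -3 1; -2 -2 2]) = 14
  + (-1) · M_13   where M_13 = det([5 -2 2; 6 -4 1; -2 -7 2]) = -77
  − (6) · M_14   where M_14 = det([5 -2 -5; 6 -4 -3; -2 -7 -2]) = 149
det = (+1)·(-2)·(-23) + (-1)·(7)·(14) + (+1)·(-1)·(-77) + (-1)·(6)·(149) = -869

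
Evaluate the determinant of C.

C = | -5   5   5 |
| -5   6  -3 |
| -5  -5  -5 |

450

Expand along row 1:
  + (-5) · |6 -3; -5 -5| = (-5)·(-30 − 15) = 225
  − 5 · |-5 -3; -5 -5| = −5·(25 − 15) = -50
  + 5 · |-5 6; -5 -5| = 5·(25 − (-30)) = 275
Sum: (225) + (-50) + (275) = 450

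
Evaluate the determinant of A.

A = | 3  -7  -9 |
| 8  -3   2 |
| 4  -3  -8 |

The determinant is -306.

Expand along row 1:
  + 3 · |-3 2; -3 -8| = 3·(24 − (-6)) = 90
  − (-7) · |8 2; 4 -8| = −(-7)·(-64 − 8) = -504
  + (-9) · |8 -3; 4 -3| = (-9)·(-24 − (-12)) = 108
Sum: (90) + (-504) + (108) = -306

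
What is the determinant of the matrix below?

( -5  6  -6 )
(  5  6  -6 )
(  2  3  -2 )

-60

Expand along row 1:
  + (-5) · |6 -6; 3 -2| = (-5)·(-12 − (-18)) = -30
  − 6 · |5 -6; 2 -2| = −6·(-10 − (-12)) = -12
  + (-6) · |5 6; 2 3| = (-6)·(15 − 12) = -18
Sum: (-30) + (-12) + (-18) = -60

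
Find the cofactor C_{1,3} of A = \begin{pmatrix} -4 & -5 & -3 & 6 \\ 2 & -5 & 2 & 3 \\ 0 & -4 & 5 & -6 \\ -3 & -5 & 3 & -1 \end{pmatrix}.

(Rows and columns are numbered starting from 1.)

Delete row 1 and column 3; the remaining 3×3 submatrix is [2 -5 3; 0 -4 -6; -3 -5 -1].
Its determinant is -178.
The cofactor carries sign (−1)^(1+3) = +1, so C_{1,3} = +(-178) = -178.

The cofactor is -178.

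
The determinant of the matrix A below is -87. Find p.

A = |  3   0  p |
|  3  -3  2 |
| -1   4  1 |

-6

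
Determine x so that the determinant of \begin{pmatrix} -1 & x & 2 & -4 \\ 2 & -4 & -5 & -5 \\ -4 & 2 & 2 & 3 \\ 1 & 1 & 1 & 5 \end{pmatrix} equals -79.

x = 0

Expanding along the column containing x, det(A) is linear in x: det(A) = (71)·x + (-79).
Set (71)·x + (-79) = -79  ⇒  (71)·x = 0  ⇒  x = 0.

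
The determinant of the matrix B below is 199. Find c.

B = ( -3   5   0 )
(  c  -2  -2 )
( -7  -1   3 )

c = -7

Expanding along the row containing c, det(B) is linear in c: det(B) = (-15)·c + (94).
Set (-15)·c + (94) = 199  ⇒  (-15)·c = 105  ⇒  c = -7.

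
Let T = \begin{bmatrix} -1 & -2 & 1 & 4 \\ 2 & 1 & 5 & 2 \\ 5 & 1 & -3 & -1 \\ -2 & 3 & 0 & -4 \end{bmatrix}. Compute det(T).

Expand along row 4 (it has 1 zero):
  − (-2) · M_41   where M_41 = det([-2 1 4; 1 5 2; 1 -3 -1]) = -31
  + (3) · M_42   where M_42 = det([-1 1 4; 2 5 2; 5 -3 -1]) = -113
  + (-4) · M_44   where M_44 = det([-1 -2 1; 2 1 5; 5 1 -3]) = -57
det = (-1)·(-2)·(-31) + (+1)·(3)·(-113) + (+1)·(-4)·(-57) = -173

-173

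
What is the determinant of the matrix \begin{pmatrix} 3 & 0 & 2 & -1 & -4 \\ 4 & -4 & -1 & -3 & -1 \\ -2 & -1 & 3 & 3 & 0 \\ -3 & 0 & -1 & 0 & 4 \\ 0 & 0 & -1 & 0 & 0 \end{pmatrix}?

Expand along row 5 (it has 4 zeros):
  + (-1) · M_53   where M_53 = det([3 0 -1 -4; 4 -4 -3 -1; -2 -1 3 0; -3 0 0 4]) = 45
det = (+1)·(-1)·(45) = -45

-45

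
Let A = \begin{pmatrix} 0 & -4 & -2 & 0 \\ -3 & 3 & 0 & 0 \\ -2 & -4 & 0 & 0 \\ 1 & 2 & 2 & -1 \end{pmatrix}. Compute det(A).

Expand along column 4 (it has 3 zeros):
  + (-1) · M_44   where M_44 = det([0 -4 -2; -3 3 0; -2 -4 0]) = -36
det = (+1)·(-1)·(-36) = 36

det(A) = 36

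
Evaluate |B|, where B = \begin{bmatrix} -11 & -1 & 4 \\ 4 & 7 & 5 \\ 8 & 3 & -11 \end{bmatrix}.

Expand along column 1:
  + (-11) · |7 5; 3 -11| = (-11)·(-77 − 15) = 1012
  − 4 · |-1 4; 3 -11| = −4·(11 − 12) = 4
  + 8 · |-1 4; 7 5| = 8·(-5 − 28) = -264
Sum: (1012) + (4) + (-264) = 752

The determinant is 752.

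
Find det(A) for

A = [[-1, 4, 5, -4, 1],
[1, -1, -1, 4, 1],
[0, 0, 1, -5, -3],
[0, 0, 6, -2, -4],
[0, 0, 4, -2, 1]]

A is block upper-triangular with a 2×2 block and a 3×3 block on the diagonal, so its determinant equals the product of the determinants of the diagonal blocks.
det of the 2×2 block = -3
det of the 3×3 block = 112
det = (-3)·(112) = -336

det(A) = -336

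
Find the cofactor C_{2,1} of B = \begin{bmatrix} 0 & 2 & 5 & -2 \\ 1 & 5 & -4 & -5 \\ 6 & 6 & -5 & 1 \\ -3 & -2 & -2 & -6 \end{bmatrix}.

Delete row 2 and column 1; the remaining 3×3 submatrix is [2 5 -2; 6 -5 1; -2 -2 -6].
Its determinant is 278.
The cofactor carries sign (−1)^(2+1) = −1, so C_{2,1} = −(278) = -278.

-278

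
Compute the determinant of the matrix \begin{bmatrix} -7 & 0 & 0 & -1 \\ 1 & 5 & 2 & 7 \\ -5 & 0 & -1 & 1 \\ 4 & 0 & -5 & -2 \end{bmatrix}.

-390

Expand along column 2 (it has 3 zeros):
  + (5) · M_22   where M_22 = det([-7 0 -1; -5 -1 1; 4 -5 -2]) = -78
det = (+1)·(5)·(-78) = -390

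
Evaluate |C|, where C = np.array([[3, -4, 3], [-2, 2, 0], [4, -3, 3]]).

|C| = -12

Expand along column 3:
  + 3 · |-2 2; 4 -3| = 3·(6 − 8) = -6
  + 3 · |3 -4; -2 2| = 3·(6 − 8) = -6
Sum: (-6) + (-6) = -12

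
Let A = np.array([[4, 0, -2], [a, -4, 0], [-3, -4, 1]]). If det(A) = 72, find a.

Expanding along the column containing a, det(A) is linear in a: det(A) = (8)·a + (8).
Set (8)·a + (8) = 72  ⇒  (8)·a = 64  ⇒  a = 8.

8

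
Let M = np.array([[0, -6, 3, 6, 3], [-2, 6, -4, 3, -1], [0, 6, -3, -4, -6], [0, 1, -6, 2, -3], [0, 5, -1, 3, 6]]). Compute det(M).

Expand along column 1 (it has 4 zeros):
  − (-2) · M_21   where M_21 = det([-6 3 6 3; 6 -3 -4 -6; 1 -6 2 -3; 5 -1 3 6]) = -1389
det = (-1)·(-2)·(-1389) = -2778

-2778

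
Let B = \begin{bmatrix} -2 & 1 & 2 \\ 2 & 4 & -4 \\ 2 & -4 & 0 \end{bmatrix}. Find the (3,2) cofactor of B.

Delete row 3 and column 2; the remaining 2×2 submatrix is [-2 2; 2 -4].
Its determinant is (-2)·(-4) − 2·2 = 4.
The cofactor carries sign (−1)^(3+2) = −1, so C_{3,2} = −(4) = -4.

-4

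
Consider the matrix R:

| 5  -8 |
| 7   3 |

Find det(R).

71

det(R) = 5·3 − (-8)·7 = 15 − (-56) = 71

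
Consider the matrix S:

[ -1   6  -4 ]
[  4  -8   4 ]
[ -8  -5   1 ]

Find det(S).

det(S) = 108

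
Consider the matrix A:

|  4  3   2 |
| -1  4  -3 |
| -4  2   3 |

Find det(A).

145

Expand along column 1:
  + 4 · |4 -3; 2 3| = 4·(12 − (-6)) = 72
  − (-1) · |3 2; 2 3| = −(-1)·(9 − 4) = 5
  + (-4) · |3 2; 4 -3| = (-4)·(-9 − 8) = 68
Sum: (72) + (5) + (68) = 145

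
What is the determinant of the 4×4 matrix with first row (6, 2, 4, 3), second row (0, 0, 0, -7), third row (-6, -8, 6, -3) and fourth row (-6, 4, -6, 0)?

Expand along row 2 (it has 3 zeros):
  + (-7) · M_24   where M_24 = det([6 2 4; -6 -8 6; -6 4 -6]) = -288
det = (+1)·(-7)·(-288) = 2016

2016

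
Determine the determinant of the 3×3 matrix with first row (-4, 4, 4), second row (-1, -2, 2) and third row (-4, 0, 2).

-40

Expand along row 3:
  + (-4) · |4 4; -2 2| = (-4)·(8 − (-8)) = -64
  + 2 · |-4 4; -1 -2| = 2·(8 − (-4)) = 24
Sum: (-64) + (24) = -40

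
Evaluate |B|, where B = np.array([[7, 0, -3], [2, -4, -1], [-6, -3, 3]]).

Expand along column 2:
  + (-4) · |7 -3; -6 3| = (-4)·(21 − 18) = -12
  − (-3) · |7 -3; 2 -1| = −(-3)·(-7 − (-6)) = -3
Sum: (-12) + (-3) = -15

-15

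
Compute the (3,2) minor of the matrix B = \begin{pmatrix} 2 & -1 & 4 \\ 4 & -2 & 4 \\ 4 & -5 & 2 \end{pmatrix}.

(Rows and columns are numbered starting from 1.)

Delete row 3 and column 2; the remaining 2×2 submatrix is [2 4; 4 4].
Its determinant is 2·4 − 4·4 = -8.

The minor is -8.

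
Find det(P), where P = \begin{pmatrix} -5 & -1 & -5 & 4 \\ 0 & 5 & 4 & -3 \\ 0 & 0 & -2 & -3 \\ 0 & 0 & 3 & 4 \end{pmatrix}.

-25

P is block upper-triangular with a 2×2 block and a 2×2 block on the diagonal, so its determinant equals the product of the determinants of the diagonal blocks.
det of the 2×2 block = -25
det of the 2×2 block = 1
det = (-25)·(1) = -25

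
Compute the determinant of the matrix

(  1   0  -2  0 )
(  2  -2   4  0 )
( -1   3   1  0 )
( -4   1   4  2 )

Expand along column 4 (it has 3 zeros):
  + (2) · M_44   where M_44 = det([1 0 -2; 2 -2 4; -1 3 1]) = -22
det = (+1)·(2)·(-22) = -44

The determinant is -44.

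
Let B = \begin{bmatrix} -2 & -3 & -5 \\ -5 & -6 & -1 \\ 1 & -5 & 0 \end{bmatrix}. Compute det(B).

Expand along column 3:
  + (-5) · |-5 -6; 1 -5| = (-5)·(25 − (-6)) = -155
  − (-1) · |-2 -3; 1 -5| = −(-1)·(10 − (-3)) = 13
Sum: (-155) + (13) = -142

-142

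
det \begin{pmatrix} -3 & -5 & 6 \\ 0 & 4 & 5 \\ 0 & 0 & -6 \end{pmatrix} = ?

72

The matrix is upper triangular, so the determinant is the product of the diagonal entries:
det = (-3) · (4) · (-6) = 72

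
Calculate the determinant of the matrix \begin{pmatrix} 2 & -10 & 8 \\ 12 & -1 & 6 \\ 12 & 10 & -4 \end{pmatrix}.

-256

Expand along row 1:
  + 2 · |-1 6; 10 -4| = 2·(4 − 60) = -112
  − (-10) · |12 6; 12 -4| = −(-10)·(-48 − 72) = -1200
  + 8 · |12 -1; 12 10| = 8·(120 − (-12)) = 1056
Sum: (-112) + (-1200) + (1056) = -256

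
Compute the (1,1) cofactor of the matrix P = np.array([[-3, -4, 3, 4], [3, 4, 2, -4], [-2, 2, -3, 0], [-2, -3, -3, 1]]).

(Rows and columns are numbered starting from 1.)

44

Delete row 1 and column 1; the remaining 3×3 submatrix is [4 2 -4; 2 -3 0; -3 -3 1].
Its determinant is 44.
The cofactor carries sign (−1)^(1+1) = +1, so C_{1,1} = +(44) = 44.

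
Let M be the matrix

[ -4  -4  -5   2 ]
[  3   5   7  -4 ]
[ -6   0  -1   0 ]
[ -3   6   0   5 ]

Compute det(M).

|M| = -8

Expand along row 3 (it has 2 zeros):
  + (-6) · M_31   where M_31 = det([-4 -5 2; 5 7 -4; 6 0 5]) = 21
  + (-1) · M_33   where M_33 = det([-4 -4 2; 3 5 -4; -3 6 5]) = -118
det = (+1)·(-6)·(21) + (+1)·(-1)·(-118) = -8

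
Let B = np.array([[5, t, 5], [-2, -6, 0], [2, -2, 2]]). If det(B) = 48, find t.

Expanding along the row containing t, det(B) is linear in t: det(B) = (4)·t + (20).
Set (4)·t + (20) = 48  ⇒  (4)·t = 28  ⇒  t = 7.

t = 7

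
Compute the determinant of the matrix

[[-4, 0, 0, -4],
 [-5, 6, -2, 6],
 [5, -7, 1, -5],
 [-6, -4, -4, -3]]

Expand along row 1 (it has 2 zeros):
  + (-4) · M_11   where M_11 = det([6 -2 6; -7 1 -5; -4 -4 -3]) = 56
  − (-4) · M_14   where M_14 = det([-5 6 -2; 5 -7 1; -6 -4 -4]) = 48
det = (+1)·(-4)·(56) + (-1)·(-4)·(48) = -32

-32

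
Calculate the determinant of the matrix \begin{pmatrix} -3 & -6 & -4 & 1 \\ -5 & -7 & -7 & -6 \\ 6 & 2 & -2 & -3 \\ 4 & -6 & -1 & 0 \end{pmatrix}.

-1559

Expand along row 4 (it has 1 zero):
  − (4) · M_41   where M_41 = det([-6 -4 1; -7 -7 -6; 2 -2 -3]) = 106
  + (-6) · M_42   where M_42 = det([-3 -4 1; -5 -7 -6; 6 -2 -3]) = 229
  − (-1) · M_43   where M_43 = det([-3 -6 1; -5 -7 -6; 6 2 -3]) = 239
det = (-1)·(4)·(106) + (+1)·(-6)·(229) + (-1)·(-1)·(239) = -1559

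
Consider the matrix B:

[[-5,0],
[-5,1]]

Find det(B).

|B| = -5

det(B) = (-5)·1 − 0·(-5) = -5 − 0 = -5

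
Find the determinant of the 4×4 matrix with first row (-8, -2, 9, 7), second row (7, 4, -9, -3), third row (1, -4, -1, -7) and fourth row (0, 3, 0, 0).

Expand along row 4 (it has 3 zeros):
  + (3) · M_42   where M_42 = det([-8 9 7; 7 -9 -3; 1 -1 -7]) = -52
det = (+1)·(3)·(-52) = -156

-156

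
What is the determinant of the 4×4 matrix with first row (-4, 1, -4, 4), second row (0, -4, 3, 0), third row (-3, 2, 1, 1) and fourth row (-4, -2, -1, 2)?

-134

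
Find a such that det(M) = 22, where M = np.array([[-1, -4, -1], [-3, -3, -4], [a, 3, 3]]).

Expanding along the row containing a, det(M) is linear in a: det(M) = (13)·a + (-30).
Set (13)·a + (-30) = 22  ⇒  (13)·a = 52  ⇒  a = 4.

a = 4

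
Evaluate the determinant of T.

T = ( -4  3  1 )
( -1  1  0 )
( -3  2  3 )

Expand along row 2:
  − (-1) · |3 1; 2 3| = −(-1)·(9 − 2) = 7
  + 1 · |-4 1; -3 3| = 1·(-12 − (-3)) = -9
Sum: (7) + (-9) = -2

The determinant is -2.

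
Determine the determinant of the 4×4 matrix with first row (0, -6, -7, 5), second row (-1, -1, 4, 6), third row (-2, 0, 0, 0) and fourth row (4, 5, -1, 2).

Expand along row 3 (it has 3 zeros):
  + (-2) · M_31   where M_31 = det([-6 -7 5; -1 4 6; 5 -1 2]) = -403
det = (+1)·(-2)·(-403) = 806

806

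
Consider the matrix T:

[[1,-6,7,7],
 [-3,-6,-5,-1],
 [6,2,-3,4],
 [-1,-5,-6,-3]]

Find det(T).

-1476

Expand along row 1:
  + (1) · M_11   where M_11 = det([-6 -5 -1; 2 -3 4; -5 -6 -3]) = -101
  − (-6) · M_12   where M_12 = det([-3 -5 -1; 6 -3 4; -1 -6 -3]) = -130
  + (7) · M_13   where M_13 = det([-3 -6 -1; 6 2 4; -1 -5 -3]) = -98
  − (7) · M_14   where M_14 = det([-3 -6 -5; 6 2 -3; -1 -5 -6]) = -13
det = (+1)·(1)·(-101) + (-1)·(-6)·(-130) + (+1)·(7)·(-98) + (-1)·(7)·(-13) = -1476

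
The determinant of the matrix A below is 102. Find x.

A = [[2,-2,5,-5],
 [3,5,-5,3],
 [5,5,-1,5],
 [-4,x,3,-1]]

Expanding along the column containing x, det(A) is linear in x: det(A) = (-154)·x + (-668).
Set (-154)·x + (-668) = 102  ⇒  (-154)·x = 770  ⇒  x = -5.

-5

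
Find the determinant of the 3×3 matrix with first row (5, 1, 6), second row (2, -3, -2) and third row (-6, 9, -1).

Expand along row 1:
  + 5 · |-3 -2; 9 -1| = 5·(3 − (-18)) = 105
  − 1 · |2 -2; -6 -1| = −1·(-2 − 12) = 14
  + 6 · |2 -3; -6 9| = 6·(18 − 18) = 0
Sum: (105) + (14) + (0) = 119

The determinant is 119.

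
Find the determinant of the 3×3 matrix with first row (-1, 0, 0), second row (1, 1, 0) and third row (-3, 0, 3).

-3

Expand along row 1:
  + (-1) · |1 0; 0 3| = (-1)·(3 − 0) = -3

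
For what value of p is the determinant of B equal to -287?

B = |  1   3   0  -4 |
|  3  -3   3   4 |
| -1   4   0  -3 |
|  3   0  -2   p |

Expanding along the row containing p, det(B) is linear in p: det(B) = (-21)·p + (-119).
Set (-21)·p + (-119) = -287  ⇒  (-21)·p = -168  ⇒  p = 8.

8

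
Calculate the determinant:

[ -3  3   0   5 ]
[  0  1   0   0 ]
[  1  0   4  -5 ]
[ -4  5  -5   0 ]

Expand along row 2 (it has 3 zeros):
  + (1) · M_22   where M_22 = det([-3 0 5; 1 4 -5; -4 -5 0]) = 130
det = (+1)·(1)·(130) = 130

The determinant is 130.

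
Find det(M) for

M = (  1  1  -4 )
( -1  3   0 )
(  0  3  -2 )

Expand along row 2:
  − (-1) · |1 -4; 3 -2| = −(-1)·(-2 − (-12)) = 10
  + 3 · |1 -4; 0 -2| = 3·(-2 − 0) = -6
Sum: (10) + (-6) = 4

The determinant is 4.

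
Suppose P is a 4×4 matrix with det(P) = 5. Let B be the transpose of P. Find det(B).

det(Pᵀ) = det(P).
det(B) = (1)·(5) = 5

The determinant is 5.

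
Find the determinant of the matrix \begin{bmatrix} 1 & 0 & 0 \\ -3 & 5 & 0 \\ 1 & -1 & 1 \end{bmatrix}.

5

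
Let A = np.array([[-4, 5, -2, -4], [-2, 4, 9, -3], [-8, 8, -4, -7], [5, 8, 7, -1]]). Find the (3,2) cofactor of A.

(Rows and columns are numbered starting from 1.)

Delete row 3 and column 2; the remaining 3×3 submatrix is [-4 -2 -4; -2 9 -3; 5 7 -1].
Its determinant is 222.
The cofactor carries sign (−1)^(3+2) = −1, so C_{3,2} = −(222) = -222.

-222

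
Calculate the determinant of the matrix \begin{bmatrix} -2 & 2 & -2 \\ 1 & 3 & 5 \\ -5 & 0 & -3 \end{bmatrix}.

Expand along row 3:
  + (-5) · |2 -2; 3 5| = (-5)·(10 − (-6)) = -80
  + (-3) · |-2 2; 1 3| = (-3)·(-6 − 2) = 24
Sum: (-80) + (24) = -56

-56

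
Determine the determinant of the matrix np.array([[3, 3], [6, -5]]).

The determinant is -33.

det = 3·(-5) − 3·6 = -15 − 18 = -33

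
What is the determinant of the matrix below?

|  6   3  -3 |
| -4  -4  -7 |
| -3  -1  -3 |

The determinant is 81.

Expand along column 1:
  + 6 · |-4 -7; -1 -3| = 6·(12 − 7) = 30
  − (-4) · |3 -3; -1 -3| = −(-4)·(-9 − 3) = -48
  + (-3) · |3 -3; -4 -7| = (-3)·(-21 − 12) = 99
Sum: (30) + (-48) + (99) = 81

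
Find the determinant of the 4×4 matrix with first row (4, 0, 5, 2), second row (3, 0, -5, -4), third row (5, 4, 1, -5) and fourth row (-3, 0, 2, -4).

Expand along column 2 (it has 3 zeros):
  − (4) · M_32   where M_32 = det([4 5 2; 3 -5 -4; -3 2 -4]) = 214
det = (-1)·(4)·(214) = -856

-856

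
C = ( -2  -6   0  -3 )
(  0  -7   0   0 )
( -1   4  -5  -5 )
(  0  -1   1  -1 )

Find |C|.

119

Expand along row 2 (it has 3 zeros):
  + (-7) · M_22   where M_22 = det([-2 0 -3; -1 -5 -5; 0 1 -1]) = -17
det = (+1)·(-7)·(-17) = 119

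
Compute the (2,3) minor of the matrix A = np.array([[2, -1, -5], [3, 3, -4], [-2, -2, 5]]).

Delete row 2 and column 3; the remaining 2×2 submatrix is [2 -1; -2 -2].
Its determinant is 2·(-2) − (-1)·(-2) = -6.

The minor is -6.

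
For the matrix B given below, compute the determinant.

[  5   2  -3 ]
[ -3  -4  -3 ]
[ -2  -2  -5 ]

det(B) = 58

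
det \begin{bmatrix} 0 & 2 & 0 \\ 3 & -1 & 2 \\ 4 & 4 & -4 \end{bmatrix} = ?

Expand along row 1:
  − 2 · |3 2; 4 -4| = −2·(-12 − 8) = 40

The determinant is 40.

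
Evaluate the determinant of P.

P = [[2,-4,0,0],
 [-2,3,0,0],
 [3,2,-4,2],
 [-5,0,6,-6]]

P is block lower-triangular with a 2×2 block and a 2×2 block on the diagonal, so its determinant equals the product of the determinants of the diagonal blocks.
det of the 2×2 block = -2
det of the 2×2 block = 12
det = (-2)·(12) = -24

det(P) = -24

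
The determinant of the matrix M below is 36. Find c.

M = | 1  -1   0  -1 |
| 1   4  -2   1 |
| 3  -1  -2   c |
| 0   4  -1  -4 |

-3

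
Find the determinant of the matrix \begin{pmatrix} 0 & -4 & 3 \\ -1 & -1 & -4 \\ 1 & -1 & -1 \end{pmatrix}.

Expand along row 1:
  − (-4) · |-1 -4; 1 -1| = −(-4)·(1 − (-4)) = 20
  + 3 · |-1 -1; 1 -1| = 3·(1 − (-1)) = 6
Sum: (20) + (6) = 26

The determinant is 26.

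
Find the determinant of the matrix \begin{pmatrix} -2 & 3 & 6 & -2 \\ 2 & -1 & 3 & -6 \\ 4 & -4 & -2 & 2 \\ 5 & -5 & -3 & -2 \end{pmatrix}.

6

Expand along row 1:
  + (-2) · M_11   where M_11 = det([-1 3 -6; -4 -2 2; -5 -3 -2]) = -76
  − (3) · M_12   where M_12 = det([2 3 -6; 4 -2 2; 5 -3 -2]) = 86
  + (6) · M_13   where M_13 = det([2 -1 -6; 4 -4 2; 5 -5 -2]) = 18
  − (-2) · M_14   where M_14 = det([2 -1 3; 4 -4 -2; 5 -5 -3]) = 2
det = (+1)·(-2)·(-76) + (-1)·(3)·(86) + (+1)·(6)·(18) + (-1)·(-2)·(2) = 6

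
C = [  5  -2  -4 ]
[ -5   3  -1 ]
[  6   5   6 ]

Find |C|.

The determinant is 239.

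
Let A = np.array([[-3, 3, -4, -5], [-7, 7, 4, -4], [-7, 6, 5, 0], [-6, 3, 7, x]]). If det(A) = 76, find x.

7

Expanding along the row containing x, det(A) is linear in x: det(A) = (-40)·x + (356).
Set (-40)·x + (356) = 76  ⇒  (-40)·x = -280  ⇒  x = 7.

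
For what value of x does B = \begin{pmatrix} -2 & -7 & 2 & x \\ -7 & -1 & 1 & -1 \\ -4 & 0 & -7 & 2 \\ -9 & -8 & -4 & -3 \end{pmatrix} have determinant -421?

x = -3

Expanding along the row containing x, det(B) is linear in x: det(B) = (-377)·x + (-1552).
Set (-377)·x + (-1552) = -421  ⇒  (-377)·x = 1131  ⇒  x = -3.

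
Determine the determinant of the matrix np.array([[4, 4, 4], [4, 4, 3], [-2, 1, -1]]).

Expand along row 1:
  + 4 · |4 3; 1 -1| = 4·(-4 − 3) = -28
  − 4 · |4 3; -2 -1| = −4·(-4 − (-6)) = -8
  + 4 · |4 4; -2 1| = 4·(4 − (-8)) = 48
Sum: (-28) + (-8) + (48) = 12

12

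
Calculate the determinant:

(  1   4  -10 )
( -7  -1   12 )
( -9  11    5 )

431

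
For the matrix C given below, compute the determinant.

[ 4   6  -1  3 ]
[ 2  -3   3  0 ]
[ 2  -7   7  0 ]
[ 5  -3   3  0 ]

Expand along column 4 (it has 3 zeros):
  − (3) · M_14   where M_14 = det([2 -3 3; 2 -7 7; 5 -3 3]) = 0
det = (-1)·(3)·(0) = 0

|C| = 0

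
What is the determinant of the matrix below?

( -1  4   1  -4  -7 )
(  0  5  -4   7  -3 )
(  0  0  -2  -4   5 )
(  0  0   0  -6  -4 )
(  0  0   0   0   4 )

The determinant is -240.

The matrix is upper triangular, so the determinant is the product of the diagonal entries:
det = (-1) · (5) · (-2) · (-6) · (4) = -240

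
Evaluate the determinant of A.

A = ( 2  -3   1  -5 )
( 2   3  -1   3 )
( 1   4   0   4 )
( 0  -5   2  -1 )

Expand along row 3 (it has 1 zero):
  + (1) · M_31   where M_31 = det([-3 1 -5; 3 -1 3; -5 2 -1]) = -2
  − (4) · M_32   where M_32 = det([2 1 -5; 2 -1 3; 0 2 -1]) = -28
  − (4) · M_34   where M_34 = det([2 -3 1; 2 3 -1; 0 -5 2]) = 4
det = (+1)·(1)·(-2) + (-1)·(4)·(-28) + (-1)·(4)·(4) = 94

94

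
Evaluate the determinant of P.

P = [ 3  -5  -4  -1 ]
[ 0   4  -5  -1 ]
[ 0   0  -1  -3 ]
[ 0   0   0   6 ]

-72

P is upper triangular, so det(P) is the product of the diagonal entries:
det = (3) · (4) · (-1) · (6) = -72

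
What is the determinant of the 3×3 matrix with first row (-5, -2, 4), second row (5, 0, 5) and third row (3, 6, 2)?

The determinant is 260.

Expand along row 2:
  − 5 · |-2 4; 6 2| = −5·(-4 − 24) = 140
  − 5 · |-5 -2; 3 6| = −5·(-30 − (-6)) = 120
Sum: (140) + (120) = 260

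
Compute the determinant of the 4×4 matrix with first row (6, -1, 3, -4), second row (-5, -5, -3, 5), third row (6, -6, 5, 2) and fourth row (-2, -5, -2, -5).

The determinant is 581.

Expand along row 1:
  + (6) · M_11   where M_11 = det([-5 -3 5; -6 5 2; -5 -2 -5]) = 410
  − (-1) · M_12   where M_12 = det([-5 -3 5; 6 5 2; -2 -2 -5]) = 17
  + (3) · M_13   where M_13 = det([-5 -5 5; 6 -6 2; -2 -5 -5]) = -540
  − (-4) · M_14   where M_14 = det([-5 -5 -3; 6 -6 5; -2 -5 -2]) = -69
det = (+1)·(6)·(410) + (-1)·(-1)·(17) + (+1)·(3)·(-540) + (-1)·(-4)·(-69) = 581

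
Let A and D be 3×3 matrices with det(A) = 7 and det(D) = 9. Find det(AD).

63

det(AD) = det(A)·det(D) = (7)·(9) = 63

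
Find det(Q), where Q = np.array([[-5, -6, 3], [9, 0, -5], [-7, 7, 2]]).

Expand along row 2:
  − 9 · |-6 3; 7 2| = −9·(-12 − 21) = 297
  − (-5) · |-5 -6; -7 7| = −(-5)·(-35 − 42) = -385
Sum: (297) + (-385) = -88

det(Q) = -88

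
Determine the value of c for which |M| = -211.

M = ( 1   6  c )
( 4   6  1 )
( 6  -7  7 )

2

Expanding along the row containing c, det(M) is linear in c: det(M) = (-64)·c + (-83).
Set (-64)·c + (-83) = -211  ⇒  (-64)·c = -128  ⇒  c = 2.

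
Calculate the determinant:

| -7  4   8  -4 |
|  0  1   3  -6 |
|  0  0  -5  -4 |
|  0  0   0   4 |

The matrix is upper triangular, so the determinant is the product of the diagonal entries:
det = (-7) · (1) · (-5) · (4) = 140

140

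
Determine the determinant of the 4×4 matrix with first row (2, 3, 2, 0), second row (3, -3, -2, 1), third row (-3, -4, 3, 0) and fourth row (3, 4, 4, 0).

The determinant is 7.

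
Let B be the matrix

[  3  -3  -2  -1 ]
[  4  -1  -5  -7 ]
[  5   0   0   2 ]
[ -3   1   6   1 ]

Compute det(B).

|B| = -534

Expand along row 3 (it has 2 zeros):
  + (5) · M_31   where M_31 = det([-3 -2 -1; -1 -5 -7; 1 6 1]) = -98
  − (2) · M_34   where M_34 = det([3 -3 -2; 4 -1 -5; -3 1 6]) = 22
det = (+1)·(5)·(-98) + (-1)·(2)·(22) = -534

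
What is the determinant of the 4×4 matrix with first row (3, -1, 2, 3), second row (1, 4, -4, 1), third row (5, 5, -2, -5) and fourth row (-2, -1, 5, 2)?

Expand along row 1:
  + (3) · M_11   where M_11 = det([4 -4 1; 5 -2 -5; -1 5 2]) = 127
  − (-1) · M_12   where M_12 = det([1 -4 1; 5 -2 -5; -2 5 2]) = 42
  + (2) · M_13   where M_13 = det([1 4 1; 5 5 -5; -2 -1 2]) = 10
  − (3) · M_14   where M_14 = det([1 4 -4; 5 5 -2; -2 -1 5]) = -81
det = (+1)·(3)·(127) + (-1)·(-1)·(42) + (+1)·(2)·(10) + (-1)·(3)·(-81) = 686

686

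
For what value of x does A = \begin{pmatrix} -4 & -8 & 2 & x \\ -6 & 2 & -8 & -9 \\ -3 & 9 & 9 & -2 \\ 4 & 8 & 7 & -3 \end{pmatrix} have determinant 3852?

Expanding along the row containing x, det(A) is linear in x: det(A) = (-648)·x + (7092).
Set (-648)·x + (7092) = 3852  ⇒  (-648)·x = -3240  ⇒  x = 5.

x = 5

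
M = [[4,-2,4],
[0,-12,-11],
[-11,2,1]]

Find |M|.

The determinant is -730.

Expand along column 1:
  + 4 · |-12 -11; 2 1| = 4·(-12 − (-22)) = 40
  + (-11) · |-2 4; -12 -11| = (-11)·(22 − (-48)) = -770
Sum: (40) + (-770) = -730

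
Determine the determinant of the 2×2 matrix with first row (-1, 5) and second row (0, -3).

det = (-1)·(-3) − 5·0 = 3 − 0 = 3

3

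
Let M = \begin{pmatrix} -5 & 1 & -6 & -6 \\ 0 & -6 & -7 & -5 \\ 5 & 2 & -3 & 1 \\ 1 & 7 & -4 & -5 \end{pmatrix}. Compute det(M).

|M| = 1515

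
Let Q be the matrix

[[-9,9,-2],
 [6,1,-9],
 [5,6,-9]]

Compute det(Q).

Expand along column 1:
  + (-9) · |1 -9; 6 -9| = (-9)·(-9 − (-54)) = -405
  − 6 · |9 -2; 6 -9| = −6·(-81 − (-12)) = 414
  + 5 · |9 -2; 1 -9| = 5·(-81 − (-2)) = -395
Sum: (-405) + (414) + (-395) = -386

-386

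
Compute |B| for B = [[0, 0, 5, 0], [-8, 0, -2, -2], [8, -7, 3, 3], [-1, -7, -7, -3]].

-1050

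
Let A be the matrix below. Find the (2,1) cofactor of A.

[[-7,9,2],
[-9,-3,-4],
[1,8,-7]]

Delete row 2 and column 1; the remaining 2×2 submatrix is [9 2; 8 -7].
Its determinant is 9·(-7) − 2·8 = -79.
The cofactor carries sign (−1)^(2+1) = −1, so C_{2,1} = −(-79) = 79.

79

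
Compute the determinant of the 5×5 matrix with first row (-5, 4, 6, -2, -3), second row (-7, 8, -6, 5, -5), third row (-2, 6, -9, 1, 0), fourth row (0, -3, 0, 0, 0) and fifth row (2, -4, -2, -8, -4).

Expand along row 4 (it has 4 zeros):
  + (-3) · M_42   where M_42 = det([-5 6 -2 -3; -7 -6 5 -5; -2 -9 1 0; 2 -2 -8 -4]) = 2778
det = (+1)·(-3)·(2778) = -8334

-8334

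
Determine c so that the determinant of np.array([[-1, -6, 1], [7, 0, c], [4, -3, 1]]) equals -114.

5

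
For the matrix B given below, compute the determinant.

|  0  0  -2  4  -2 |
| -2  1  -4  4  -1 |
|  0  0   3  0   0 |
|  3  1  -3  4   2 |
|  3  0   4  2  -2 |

|B| = 168

Expand along row 3 (it has 4 zeros):
  + (3) · M_33   where M_33 = det([0 0 4 -2; -2 1 4 -1; 3 1 4 2; 3 0 2 -2]) = 56
det = (+1)·(3)·(56) = 168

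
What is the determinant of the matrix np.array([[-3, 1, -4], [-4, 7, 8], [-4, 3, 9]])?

-177

Expand along column 1:
  + (-3) · |7 8; 3 9| = (-3)·(63 − 24) = -117
  − (-4) · |1 -4; 3 9| = −(-4)·(9 − (-12)) = 84
  + (-4) · |1 -4; 7 8| = (-4)·(8 − (-28)) = -144
Sum: (-117) + (84) + (-144) = -177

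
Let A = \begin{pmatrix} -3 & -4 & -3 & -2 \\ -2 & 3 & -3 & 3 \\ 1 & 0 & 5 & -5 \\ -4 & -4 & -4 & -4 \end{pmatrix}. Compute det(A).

Expand along row 3 (it has 1 zero):
  + (1) · M_31   where M_31 = det([-4 -3 -2; 3 -3 3; -4 -4 -4]) = -48
  + (5) · M_33   where M_33 = det([-3 -4 -2; -2 3 3; -4 -4 -4]) = 40
  − (-5) · M_34   where M_34 = det([-3 -4 -3; -2 3 -3; -4 -4 -4]) = -4
det = (+1)·(1)·(-48) + (+1)·(5)·(40) + (-1)·(-5)·(-4) = 132

132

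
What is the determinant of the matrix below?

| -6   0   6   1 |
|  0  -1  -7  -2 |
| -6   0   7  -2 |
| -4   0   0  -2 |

-88

Expand along column 2 (it has 3 zeros):
  + (-1) · M_22   where M_22 = det([-6 6 1; -6 7 -2; -4 0 -2]) = 88
det = (+1)·(-1)·(88) = -88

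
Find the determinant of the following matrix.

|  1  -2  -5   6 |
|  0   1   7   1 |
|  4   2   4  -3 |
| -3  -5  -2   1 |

Expand along row 2 (it has 1 zero):
  + (1) · M_22   where M_22 = det([1 -5 6; 4 4 -3; -3 -2 1]) = -3
  − (7) · M_23   where M_23 = det([1 -2 6; 4 2 -3; -3 -5 1]) = -107
  + (1) · M_24   where M_24 = det([1 -2 -5; 4 2 4; -3 -5 -2]) = 94
det = (+1)·(1)·(-3) + (-1)·(7)·(-107) + (+1)·(1)·(94) = 840

The determinant is 840.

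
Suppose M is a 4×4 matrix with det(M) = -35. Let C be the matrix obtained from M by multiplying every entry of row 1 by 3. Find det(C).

det(C) = -105

Scaling one row by 3 multiplies the determinant by 3.
det(C) = (3)·(-35) = -105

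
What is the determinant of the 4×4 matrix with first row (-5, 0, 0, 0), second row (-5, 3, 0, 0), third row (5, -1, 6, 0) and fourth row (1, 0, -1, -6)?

540

The matrix is lower triangular, so the determinant is the product of the diagonal entries:
det = (-5) · (3) · (6) · (-6) = 540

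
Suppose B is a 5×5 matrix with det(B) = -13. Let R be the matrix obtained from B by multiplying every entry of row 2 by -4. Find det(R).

det(R) = 52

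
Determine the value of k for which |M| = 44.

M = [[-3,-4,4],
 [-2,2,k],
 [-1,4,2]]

6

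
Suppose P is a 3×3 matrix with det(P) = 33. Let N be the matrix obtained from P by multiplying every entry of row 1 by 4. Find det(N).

Scaling one row by 4 multiplies the determinant by 4.
det(N) = (4)·(33) = 132

det(N) = 132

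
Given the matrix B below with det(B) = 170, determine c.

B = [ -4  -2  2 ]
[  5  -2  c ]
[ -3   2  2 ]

c = 9

Expanding along the column containing c, det(B) is linear in c: det(B) = (14)·c + (44).
Set (14)·c + (44) = 170  ⇒  (14)·c = 126  ⇒  c = 9.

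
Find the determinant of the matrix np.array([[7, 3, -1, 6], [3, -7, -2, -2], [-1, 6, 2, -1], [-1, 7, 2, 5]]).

-161

Expand along row 1:
  + (7) · M_11   where M_11 = det([-7 -2 -2; 6 2 -1; 7 2 5]) = -6
  − (3) · M_12   where M_12 = det([3 -2 -2; -1 2 -1; -1 2 5]) = 24
  + (-1) · M_13   where M_13 = det([3 -7 -2; -1 6 -1; -1 7 5]) = 71
  − (6) · M_14   where M_14 = det([3 -7 -2; -1 6 2; -1 7 2]) = -4
det = (+1)·(7)·(-6) + (-1)·(3)·(24) + (+1)·(-1)·(71) + (-1)·(6)·(-4) = -161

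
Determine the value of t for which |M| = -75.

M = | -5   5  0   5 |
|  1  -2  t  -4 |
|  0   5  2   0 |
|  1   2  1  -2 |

Expanding along the column containing t, det(M) is linear in t: det(M) = (-25)·t + (-25).
Set (-25)·t + (-25) = -75  ⇒  (-25)·t = -50  ⇒  t = 2.

t = 2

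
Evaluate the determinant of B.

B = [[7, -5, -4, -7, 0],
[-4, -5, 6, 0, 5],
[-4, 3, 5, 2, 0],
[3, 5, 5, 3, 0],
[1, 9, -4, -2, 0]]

The determinant is -12565.

Expand along column 5 (it has 4 zeros):
  − (5) · M_25   where M_25 = det([7 -5 -4 -7; -4 3 5 2; 3 5 5 3; 1 9 -4 -2]) = 2513
det = (-1)·(5)·(2513) = -12565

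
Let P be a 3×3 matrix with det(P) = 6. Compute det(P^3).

216

det(P^3) = (det P)^3 = (6)^3 = 216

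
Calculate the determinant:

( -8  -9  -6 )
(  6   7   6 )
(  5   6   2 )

8

Expand along row 1:
  + (-8) · |7 6; 6 2| = (-8)·(14 − 36) = 176
  − (-9) · |6 6; 5 2| = −(-9)·(12 − 30) = -162
  + (-6) · |6 7; 5 6| = (-6)·(36 − 35) = -6
Sum: (176) + (-162) + (-6) = 8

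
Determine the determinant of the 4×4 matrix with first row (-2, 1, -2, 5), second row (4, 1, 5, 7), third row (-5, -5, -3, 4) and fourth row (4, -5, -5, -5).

The determinant is -2226.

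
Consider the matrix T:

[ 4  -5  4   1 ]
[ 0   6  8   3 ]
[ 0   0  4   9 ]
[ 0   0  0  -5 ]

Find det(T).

The determinant is -480.

T is upper triangular, so det(T) is the product of the diagonal entries:
det = (4) · (6) · (4) · (-5) = -480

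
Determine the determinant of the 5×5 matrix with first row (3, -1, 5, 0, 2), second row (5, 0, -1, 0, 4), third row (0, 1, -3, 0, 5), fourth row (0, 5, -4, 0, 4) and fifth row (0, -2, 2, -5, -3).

The determinant is -2630.

Expand along column 4 (it has 4 zeros):
  − (-5) · M_54   where M_54 = det([3 -1 5 2; 5 0 -1 4; 0 1 -3 5; 0 5 -4 4]) = -526
det = (-1)·(-5)·(-526) = -2630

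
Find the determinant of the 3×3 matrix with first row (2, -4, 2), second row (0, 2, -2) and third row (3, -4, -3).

-16

Expand along row 2:
  + 2 · |2 2; 3 -3| = 2·(-6 − 6) = -24
  − (-2) · |2 -4; 3 -4| = −(-2)·(-8 − (-12)) = 8
Sum: (-24) + (8) = -16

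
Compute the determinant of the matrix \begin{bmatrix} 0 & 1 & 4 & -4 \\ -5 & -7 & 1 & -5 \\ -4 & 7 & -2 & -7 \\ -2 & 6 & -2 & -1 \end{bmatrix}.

Expand along row 1 (it has 1 zero):
  − (1) · M_12   where M_12 = det([-5 1 -5; -4 -2 -7; -2 -2 -1]) = 50
  + (4) · M_13   where M_13 = det([-5 -7 -5; -4 7 -7; -2 6 -1]) = -195
  − (-4) · M_14   where M_14 = det([-5 -7 1; -4 7 -2; -2 6 -2]) = 28
det = (-1)·(1)·(50) + (+1)·(4)·(-195) + (-1)·(-4)·(28) = -718

-718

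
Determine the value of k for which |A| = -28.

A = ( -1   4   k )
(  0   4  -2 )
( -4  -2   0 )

k = -4

Expanding along the column containing k, det(A) is linear in k: det(A) = (16)·k + (36).
Set (16)·k + (36) = -28  ⇒  (16)·k = -64  ⇒  k = -4.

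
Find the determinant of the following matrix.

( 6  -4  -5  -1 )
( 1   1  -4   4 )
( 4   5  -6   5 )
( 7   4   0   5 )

1166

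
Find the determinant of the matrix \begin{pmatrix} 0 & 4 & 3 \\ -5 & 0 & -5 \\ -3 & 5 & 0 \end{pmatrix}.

The determinant is -15.

Expand along column 1:
  − (-5) · |4 3; 5 0| = −(-5)·(0 − 15) = -75
  + (-3) · |4 3; 0 -5| = (-3)·(-20 − 0) = 60
Sum: (-75) + (60) = -15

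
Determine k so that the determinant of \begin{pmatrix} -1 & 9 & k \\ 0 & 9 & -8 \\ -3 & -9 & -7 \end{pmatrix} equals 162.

-7

Expanding along the column containing k, det(M) is linear in k: det(M) = (27)·k + (351).
Set (27)·k + (351) = 162  ⇒  (27)·k = -189  ⇒  k = -7.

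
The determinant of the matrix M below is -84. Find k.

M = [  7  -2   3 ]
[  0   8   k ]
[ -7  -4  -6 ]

2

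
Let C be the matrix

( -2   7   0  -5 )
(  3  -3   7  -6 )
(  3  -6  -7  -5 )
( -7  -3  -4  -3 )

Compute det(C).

The determinant is -7310.

Expand along row 1 (it has 1 zero):
  + (-2) · M_11   where M_11 = det([-3 7 -6; -6 -7 -5; -3 -4 -3]) = -42
  − (7) · M_12   where M_12 = det([3 7 -6; 3 -7 -5; -7 -4 -3]) = 677
  − (-5) · M_14   where M_14 = det([3 -3 7; 3 -6 -7; -7 -3 -4]) = -531
det = (+1)·(-2)·(-42) + (-1)·(7)·(677) + (-1)·(-5)·(-531) = -7310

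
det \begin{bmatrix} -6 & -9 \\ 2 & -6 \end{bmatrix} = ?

det = (-6)·(-6) − (-9)·2 = 36 − (-18) = 54

The determinant is 54.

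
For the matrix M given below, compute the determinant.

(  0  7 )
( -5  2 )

det(M) = 35

det(M) = 0·2 − 7·(-5) = 0 − (-35) = 35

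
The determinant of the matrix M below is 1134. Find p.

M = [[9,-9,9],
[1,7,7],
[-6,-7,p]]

0

Expanding along the row containing p, det(M) is linear in p: det(M) = (72)·p + (1134).
Set (72)·p + (1134) = 1134  ⇒  (72)·p = 0  ⇒  p = 0.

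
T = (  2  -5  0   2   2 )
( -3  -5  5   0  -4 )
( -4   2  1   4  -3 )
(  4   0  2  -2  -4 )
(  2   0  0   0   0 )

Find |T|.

det(T) = 476

Expand along row 5 (it has 4 zeros):
  + (2) · M_51   where M_51 = det([-5 0 2 2; -5 5 0 -4; 2 1 4 -3; 0 2 -2 -4]) = 238
det = (+1)·(2)·(238) = 476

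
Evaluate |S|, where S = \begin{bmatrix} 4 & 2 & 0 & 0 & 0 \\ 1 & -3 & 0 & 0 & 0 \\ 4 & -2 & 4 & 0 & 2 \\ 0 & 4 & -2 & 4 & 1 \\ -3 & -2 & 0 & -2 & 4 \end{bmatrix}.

-1120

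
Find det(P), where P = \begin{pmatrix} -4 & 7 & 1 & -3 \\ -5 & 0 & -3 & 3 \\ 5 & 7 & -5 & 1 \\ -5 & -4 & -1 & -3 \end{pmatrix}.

det(P) = 2328

Expand along row 2 (it has 1 zero):
  − (-5) · M_21   where M_21 = det([7 1 -3; 7 -5 1; -4 -1 -3]) = 210
  − (-3) · M_23   where M_23 = det([-4 7 -3; 5 7 1; -5 -4 -3]) = 93
  + (3) · M_24   where M_24 = det([-4 7 1; 5 7 -5; -5 -4 -1]) = 333
det = (-1)·(-5)·(210) + (-1)·(-3)·(93) + (+1)·(3)·(333) = 2328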